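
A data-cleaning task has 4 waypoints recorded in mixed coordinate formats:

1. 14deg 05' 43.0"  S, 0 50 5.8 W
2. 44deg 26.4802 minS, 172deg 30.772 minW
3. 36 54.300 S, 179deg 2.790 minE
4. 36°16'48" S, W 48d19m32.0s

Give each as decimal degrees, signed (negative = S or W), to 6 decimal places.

1. -14.095278, -0.834944
2. -44.441337, -172.512867
3. -36.905000, 179.046500
4. -36.280000, -48.325556

Point 1:
  Lat: 5′ + 43″ = 5.71667′; 14 + 5.71667/60 = 14.0952778
  S → negative
  Longitude: 50′ + 5.8″ = 50.09667′; 0 + 50.09667/60 = 0.8349444
  W ⇒ negate
Point 2:
  Lat: 26.4802′ = 0.441337°; total 44.4413367
  S ⇒ negate
  λ: 30.772′ = 0.512867°; total 172.5128667
  W ⇒ negate
Point 3:
  φ: 36 + 54.3/60 = 36.9050000
  S ⇒ negate
  Longitude: 2.79′ = 0.046500°; total 179.0465000
  E → positive
Point 4:
  Lat: 36° + 16/60 + 48/3600 = 36 + 0.266667 + 0.013333 = 36.2800000
  S → negative
  Longitude: 48° + 19/60 + 32/3600 = 48 + 0.316667 + 0.008889 = 48.3255556
  hemisphere W, so the sign is −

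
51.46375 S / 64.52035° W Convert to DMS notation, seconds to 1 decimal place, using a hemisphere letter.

51°27′49.5″ S, 64°31′13.3″ W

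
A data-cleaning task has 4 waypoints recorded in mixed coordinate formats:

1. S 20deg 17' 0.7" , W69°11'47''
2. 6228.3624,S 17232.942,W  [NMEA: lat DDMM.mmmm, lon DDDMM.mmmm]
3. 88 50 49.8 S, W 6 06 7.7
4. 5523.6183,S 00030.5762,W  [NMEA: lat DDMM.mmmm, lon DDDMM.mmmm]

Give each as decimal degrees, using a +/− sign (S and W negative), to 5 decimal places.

Point 1:
  φ: 20° + 17/60 + 0.7/3600 = 20 + 0.283333 + 0.000194 = 20.283528
  hemisphere S, so the sign is −
  λ: 11′ + 47″ = 11.78333′; 69 + 11.78333/60 = 69.196389
  W ⇒ negate
Point 2:
  Lat: degrees = first 2 digits = 62, minutes = 28.3624; 62 + 28.3624/60 = 62.472707
  hemisphere S, so the sign is −
  Lon: degrees = first 3 digits = 172, minutes = 32.942; 172 + 32.942/60 = 172.549033
  hemisphere W, so the sign is −
Point 3:
  Latitude: 88 + 50/60 + 49.8/3600 = 88.847167
  S → negative
  Longitude: 6 + 6/60 + 7.7/3600 = 6.102139
  hemisphere W, so the sign is −
Point 4:
  φ: split at 2 digits → 55° and 23.6183′; 55 + 23.6183/60 = 55.393638
  S → negative
  Longitude: degrees = first 3 digits = 0, minutes = 30.5762; 0 + 30.5762/60 = 0.509603
  hemisphere W, so the sign is −

1. -20.28353, -69.19639
2. -62.47271, -172.54903
3. -88.84717, -6.10214
4. -55.39364, -0.50960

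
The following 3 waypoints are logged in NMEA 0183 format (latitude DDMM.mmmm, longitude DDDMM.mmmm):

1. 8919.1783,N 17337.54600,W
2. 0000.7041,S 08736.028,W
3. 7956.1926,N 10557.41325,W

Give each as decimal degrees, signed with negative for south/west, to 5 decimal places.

1. 89.31964, -173.62577
2. -0.01174, -87.60047
3. 79.93654, -105.95689

Point 1:
  Latitude: degrees = first 2 digits = 89, minutes = 19.1783; 89 + 19.1783/60 = 89.319638
  N ⇒ keep positive
  Lon: degrees = first 3 digits = 173, minutes = 37.546; 173 + 37.546/60 = 173.625767
  hemisphere W, so the sign is −
Point 2:
  φ: degrees = first 2 digits = 0, minutes = 0.7041; 0 + 0.7041/60 = 0.011735
  S → negative
  Longitude: degrees = first 3 digits = 87, minutes = 36.028; 87 + 36.028/60 = 87.600467
  W → negative
Point 3:
  Latitude: degrees = first 2 digits = 79, minutes = 56.1926; 79 + 56.1926/60 = 79.936543
  N → positive
  λ: split at 3 digits → 105° and 57.41325′; 105 + 57.41325/60 = 105.956888
  hemisphere W, so the sign is −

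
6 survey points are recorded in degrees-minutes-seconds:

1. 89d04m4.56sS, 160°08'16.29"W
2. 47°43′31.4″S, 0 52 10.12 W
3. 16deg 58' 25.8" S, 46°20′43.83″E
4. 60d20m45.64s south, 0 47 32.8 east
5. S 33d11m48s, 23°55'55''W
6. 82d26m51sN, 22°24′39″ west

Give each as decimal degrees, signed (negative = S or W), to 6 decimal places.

1. -89.067933, -160.137858
2. -47.725389, -0.869478
3. -16.973833, 46.345508
4. -60.346011, 0.792444
5. -33.196667, -23.931944
6. 82.447500, -22.410833

Point 1:
  Lat: 89° + 4/60 + 4.56/3600 = 89 + 0.066667 + 0.001267 = 89.0679333
  S ⇒ negate
  Longitude: 160° + 8/60 + 16.29/3600 = 160 + 0.133333 + 0.004525 = 160.1378583
  W ⇒ negate
Point 2:
  Lat: 47° + 43/60 + 31.4/3600 = 47 + 0.716667 + 0.008722 = 47.7253889
  hemisphere S, so the sign is −
  λ: 0 + 52/60 + 10.12/3600 = 0.8694778
  W → negative
Point 3:
  Lat: 58′ + 25.8″ = 58.43000′; 16 + 58.43000/60 = 16.9738333
  S ⇒ negate
  Lon: 46 + 20/60 + 43.83/3600 = 46.3455083
  E → positive
Point 4:
  Lat: 60 + 20/60 + 45.64/3600 = 60.3460111
  S → negative
  Longitude: 0° + 47/60 + 32.8/3600 = 0 + 0.783333 + 0.009111 = 0.7924444
  E ⇒ keep positive
Point 5:
  φ: 11′ + 48″ = 11.80000′; 33 + 11.80000/60 = 33.1966667
  S → negative
  λ: 23° + 55/60 + 55/3600 = 23 + 0.916667 + 0.015278 = 23.9319444
  hemisphere W, so the sign is −
Point 6:
  Latitude: 26′ + 51″ = 26.85000′; 82 + 26.85000/60 = 82.4475000
  N → positive
  λ: 24′ + 39″ = 24.65000′; 22 + 24.65000/60 = 22.4108333
  W ⇒ negate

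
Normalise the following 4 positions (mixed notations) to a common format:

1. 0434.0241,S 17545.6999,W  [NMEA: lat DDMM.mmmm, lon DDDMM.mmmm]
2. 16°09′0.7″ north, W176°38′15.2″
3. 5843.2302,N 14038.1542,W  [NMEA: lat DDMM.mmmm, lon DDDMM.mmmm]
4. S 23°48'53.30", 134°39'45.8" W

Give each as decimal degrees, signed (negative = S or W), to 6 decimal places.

Point 1:
  Latitude: split at 2 digits → 04° and 34.0241′; 4 + 34.0241/60 = 4.5670683
  S → negative
  λ: split at 3 digits → 175° and 45.6999′; 175 + 45.6999/60 = 175.7616650
  hemisphere W, so the sign is −
Point 2:
  φ: 16° + 9/60 + 0.7/3600 = 16 + 0.150000 + 0.000194 = 16.1501944
  N ⇒ keep positive
  Lon: 176 + 38/60 + 15.2/3600 = 176.6375556
  hemisphere W, so the sign is −
Point 3:
  φ: degrees = first 2 digits = 58, minutes = 43.2302; 58 + 43.2302/60 = 58.7205033
  N → positive
  λ: split at 3 digits → 140° and 38.1542′; 140 + 38.1542/60 = 140.6359033
  W ⇒ negate
Point 4:
  Lat: 23° + 48/60 + 53.3/3600 = 23 + 0.800000 + 0.014806 = 23.8148056
  S ⇒ negate
  λ: 39′ + 45.8″ = 39.76333′; 134 + 39.76333/60 = 134.6627222
  W ⇒ negate

1. -4.567068, -175.761665
2. 16.150194, -176.637556
3. 58.720503, -140.635903
4. -23.814806, -134.662722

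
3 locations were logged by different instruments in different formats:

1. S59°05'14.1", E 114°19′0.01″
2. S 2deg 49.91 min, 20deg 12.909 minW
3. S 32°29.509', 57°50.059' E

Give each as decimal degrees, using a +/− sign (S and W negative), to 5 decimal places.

Point 1:
  Latitude: 59° + 5/60 + 14.1/3600 = 59 + 0.083333 + 0.003917 = 59.087250
  S ⇒ negate
  Longitude: 114 + 19/60 + 0.01/3600 = 114.316669
  E ⇒ keep positive
Point 2:
  Latitude: 49.91′ = 0.831833°; total 2.831833
  hemisphere S, so the sign is −
  λ: 20 + 12.909/60 = 20.215150
  W → negative
Point 3:
  Lat: 29.509′ = 0.491817°; total 32.491817
  S → negative
  λ: 50.059′ = 0.834317°; total 57.834317
  E ⇒ keep positive

1. -59.08725, 114.31667
2. -2.83183, -20.21515
3. -32.49182, 57.83432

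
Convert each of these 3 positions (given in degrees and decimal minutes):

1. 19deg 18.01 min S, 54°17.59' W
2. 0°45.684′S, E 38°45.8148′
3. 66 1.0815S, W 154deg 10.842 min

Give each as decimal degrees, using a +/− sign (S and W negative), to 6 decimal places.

1. -19.300167, -54.293167
2. -0.761400, 38.763580
3. -66.018025, -154.180700

Point 1:
  Latitude: 19 + 18.01/60 = 19.3001667
  S → negative
  λ: 54 + 17.59/60 = 54.2931667
  W ⇒ negate
Point 2:
  φ: 0 + 45.684/60 = 0.7614000
  hemisphere S, so the sign is −
  λ: 45.8148′ = 0.763580°; total 38.7635800
  E → positive
Point 3:
  Latitude: 1.0815′ = 0.018025°; total 66.0180250
  S ⇒ negate
  Lon: 10.842′ = 0.180700°; total 154.1807000
  hemisphere W, so the sign is −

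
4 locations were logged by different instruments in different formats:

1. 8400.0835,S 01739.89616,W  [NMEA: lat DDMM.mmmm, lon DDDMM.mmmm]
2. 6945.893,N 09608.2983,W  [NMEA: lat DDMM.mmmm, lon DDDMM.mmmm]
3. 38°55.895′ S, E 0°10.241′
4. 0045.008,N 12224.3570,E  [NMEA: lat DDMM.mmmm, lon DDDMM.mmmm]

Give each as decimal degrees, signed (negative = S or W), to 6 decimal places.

Point 1:
  Latitude: degrees = first 2 digits = 84, minutes = 0.0835; 84 + 0.0835/60 = 84.0013917
  S ⇒ negate
  Lon: degrees = first 3 digits = 17, minutes = 39.89616; 17 + 39.89616/60 = 17.6649360
  W ⇒ negate
Point 2:
  Lat: split at 2 digits → 69° and 45.893′; 69 + 45.893/60 = 69.7648833
  N ⇒ keep positive
  Longitude: split at 3 digits → 096° and 8.2983′; 96 + 8.2983/60 = 96.1383050
  hemisphere W, so the sign is −
Point 3:
  φ: 38 + 55.895/60 = 38.9315833
  S → negative
  Longitude: 10.241′ = 0.170683°; total 0.1706833
  E ⇒ keep positive
Point 4:
  Latitude: split at 2 digits → 00° and 45.008′; 0 + 45.008/60 = 0.7501333
  N ⇒ keep positive
  λ: split at 3 digits → 122° and 24.357′; 122 + 24.357/60 = 122.4059500
  E → positive

1. -84.001392, -17.664936
2. 69.764883, -96.138305
3. -38.931583, 0.170683
4. 0.750133, 122.405950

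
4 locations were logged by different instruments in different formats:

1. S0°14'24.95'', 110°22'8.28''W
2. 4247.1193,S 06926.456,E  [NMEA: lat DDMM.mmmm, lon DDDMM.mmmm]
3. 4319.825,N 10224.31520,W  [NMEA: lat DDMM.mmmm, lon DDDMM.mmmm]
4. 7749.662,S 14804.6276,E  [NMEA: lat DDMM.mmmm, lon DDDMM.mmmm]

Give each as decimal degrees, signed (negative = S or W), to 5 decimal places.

1. -0.24026, -110.36897
2. -42.78532, 69.44093
3. 43.33042, -102.40525
4. -77.82770, 148.07713

Point 1:
  Lat: 14′ + 24.95″ = 14.41583′; 0 + 14.41583/60 = 0.240264
  S → negative
  Longitude: 110 + 22/60 + 8.28/3600 = 110.368967
  hemisphere W, so the sign is −
Point 2:
  Latitude: degrees = first 2 digits = 42, minutes = 47.1193; 42 + 47.1193/60 = 42.785322
  S → negative
  Lon: split at 3 digits → 069° and 26.456′; 69 + 26.456/60 = 69.440933
  E → positive
Point 3:
  Latitude: split at 2 digits → 43° and 19.825′; 43 + 19.825/60 = 43.330417
  N → positive
  Lon: degrees = first 3 digits = 102, minutes = 24.3152; 102 + 24.3152/60 = 102.405253
  W ⇒ negate
Point 4:
  Latitude: split at 2 digits → 77° and 49.662′; 77 + 49.662/60 = 77.827700
  S → negative
  Lon: degrees = first 3 digits = 148, minutes = 4.6276; 148 + 4.6276/60 = 148.077127
  E → positive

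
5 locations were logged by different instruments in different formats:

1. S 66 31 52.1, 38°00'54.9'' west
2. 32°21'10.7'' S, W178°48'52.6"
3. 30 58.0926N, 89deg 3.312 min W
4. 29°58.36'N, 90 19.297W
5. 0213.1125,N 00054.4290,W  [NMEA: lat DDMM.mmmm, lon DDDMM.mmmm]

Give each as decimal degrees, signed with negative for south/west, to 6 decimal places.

Point 1:
  φ: 66 + 31/60 + 52.1/3600 = 66.5311389
  S ⇒ negate
  Longitude: 38° + 0/60 + 54.9/3600 = 38 + 0.000000 + 0.015250 = 38.0152500
  hemisphere W, so the sign is −
Point 2:
  Lat: 21′ + 10.7″ = 21.17833′; 32 + 21.17833/60 = 32.3529722
  S → negative
  λ: 48′ + 52.6″ = 48.87667′; 178 + 48.87667/60 = 178.8146111
  W ⇒ negate
Point 3:
  φ: 30 + 58.0926/60 = 30.9682100
  N → positive
  Longitude: 89 + 3.312/60 = 89.0552000
  W ⇒ negate
Point 4:
  Latitude: 58.36′ = 0.972667°; total 29.9726667
  N ⇒ keep positive
  Lon: 19.297′ = 0.321617°; total 90.3216167
  W → negative
Point 5:
  Lat: degrees = first 2 digits = 2, minutes = 13.1125; 2 + 13.1125/60 = 2.2185417
  N → positive
  Longitude: split at 3 digits → 000° and 54.429′; 0 + 54.429/60 = 0.9071500
  W ⇒ negate

1. -66.531139, -38.015250
2. -32.352972, -178.814611
3. 30.968210, -89.055200
4. 29.972667, -90.321617
5. 2.218542, -0.907150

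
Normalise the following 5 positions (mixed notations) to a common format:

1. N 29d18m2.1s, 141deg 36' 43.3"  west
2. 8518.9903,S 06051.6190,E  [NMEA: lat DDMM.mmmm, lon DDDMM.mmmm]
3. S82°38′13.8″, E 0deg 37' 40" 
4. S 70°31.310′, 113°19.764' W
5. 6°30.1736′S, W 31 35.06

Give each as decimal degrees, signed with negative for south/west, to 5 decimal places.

Point 1:
  Latitude: 29 + 18/60 + 2.1/3600 = 29.300583
  N ⇒ keep positive
  Lon: 141 + 36/60 + 43.3/3600 = 141.612028
  hemisphere W, so the sign is −
Point 2:
  Latitude: degrees = first 2 digits = 85, minutes = 18.9903; 85 + 18.9903/60 = 85.316505
  S ⇒ negate
  Lon: split at 3 digits → 060° and 51.619′; 60 + 51.619/60 = 60.860317
  E → positive
Point 3:
  Latitude: 38′ + 13.8″ = 38.23000′; 82 + 38.23000/60 = 82.637167
  S → negative
  Lon: 37′ + 40″ = 37.66667′; 0 + 37.66667/60 = 0.627778
  E → positive
Point 4:
  Lat: 70 + 31.31/60 = 70.521833
  hemisphere S, so the sign is −
  Longitude: 113 + 19.764/60 = 113.329400
  hemisphere W, so the sign is −
Point 5:
  φ: 30.1736′ = 0.502893°; total 6.502893
  hemisphere S, so the sign is −
  Longitude: 31 + 35.06/60 = 31.584333
  hemisphere W, so the sign is −

1. 29.30058, -141.61203
2. -85.31651, 60.86032
3. -82.63717, 0.62778
4. -70.52183, -113.32940
5. -6.50289, -31.58433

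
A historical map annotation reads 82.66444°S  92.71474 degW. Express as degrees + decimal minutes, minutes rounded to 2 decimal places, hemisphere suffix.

82° 39.87′ S, 92° 42.88′ W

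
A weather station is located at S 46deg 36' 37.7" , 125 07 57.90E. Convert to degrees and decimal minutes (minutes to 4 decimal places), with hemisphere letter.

46° 36.6283′ S, 125° 7.9650′ E

φ: seconds/60 = 0.62833; minutes = 36 + 0.62833 = 36.628333
Lon: seconds/60 = 0.96500; minutes = 7 + 0.96500 = 7.965000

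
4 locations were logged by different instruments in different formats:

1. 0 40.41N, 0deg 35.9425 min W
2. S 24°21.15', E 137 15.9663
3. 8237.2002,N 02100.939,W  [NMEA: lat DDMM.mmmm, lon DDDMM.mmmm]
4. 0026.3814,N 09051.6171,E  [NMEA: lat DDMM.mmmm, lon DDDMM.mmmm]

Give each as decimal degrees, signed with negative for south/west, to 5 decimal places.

1. 0.67350, -0.59904
2. -24.35250, 137.26611
3. 82.62000, -21.01565
4. 0.43969, 90.86029

Point 1:
  Lat: 0 + 40.41/60 = 0.673500
  N → positive
  Longitude: 0 + 35.9425/60 = 0.599042
  W ⇒ negate
Point 2:
  Lat: 24 + 21.15/60 = 24.352500
  hemisphere S, so the sign is −
  Longitude: 137 + 15.9663/60 = 137.266105
  E → positive
Point 3:
  φ: degrees = first 2 digits = 82, minutes = 37.2002; 82 + 37.2002/60 = 82.620003
  N ⇒ keep positive
  Longitude: split at 3 digits → 021° and 0.939′; 21 + 0.939/60 = 21.015650
  W → negative
Point 4:
  Lat: degrees = first 2 digits = 0, minutes = 26.3814; 0 + 26.3814/60 = 0.439690
  N → positive
  Longitude: split at 3 digits → 090° and 51.6171′; 90 + 51.6171/60 = 90.860285
  E → positive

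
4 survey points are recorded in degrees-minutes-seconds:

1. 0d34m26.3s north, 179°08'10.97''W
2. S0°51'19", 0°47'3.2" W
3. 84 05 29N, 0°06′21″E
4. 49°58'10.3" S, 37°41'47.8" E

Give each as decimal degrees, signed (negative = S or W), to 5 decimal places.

1. 0.57397, -179.13638
2. -0.85528, -0.78422
3. 84.09139, 0.10583
4. -49.96953, 37.69661

Point 1:
  φ: 34′ + 26.3″ = 34.43833′; 0 + 34.43833/60 = 0.573972
  N ⇒ keep positive
  Lon: 179 + 8/60 + 10.97/3600 = 179.136381
  W → negative
Point 2:
  Latitude: 0 + 51/60 + 19/3600 = 0.855278
  hemisphere S, so the sign is −
  Longitude: 47′ + 3.2″ = 47.05333′; 0 + 47.05333/60 = 0.784222
  W ⇒ negate
Point 3:
  Latitude: 84 + 5/60 + 29/3600 = 84.091389
  N → positive
  Longitude: 0° + 6/60 + 21/3600 = 0 + 0.100000 + 0.005833 = 0.105833
  E ⇒ keep positive
Point 4:
  Latitude: 49° + 58/60 + 10.3/3600 = 49 + 0.966667 + 0.002861 = 49.969528
  hemisphere S, so the sign is −
  Longitude: 37 + 41/60 + 47.8/3600 = 37.696611
  E ⇒ keep positive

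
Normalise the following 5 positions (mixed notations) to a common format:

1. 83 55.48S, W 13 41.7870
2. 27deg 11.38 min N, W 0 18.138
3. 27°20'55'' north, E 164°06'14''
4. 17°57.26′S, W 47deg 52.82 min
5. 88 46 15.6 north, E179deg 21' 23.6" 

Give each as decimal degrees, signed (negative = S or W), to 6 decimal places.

1. -83.924667, -13.696450
2. 27.189667, -0.302300
3. 27.348611, 164.103889
4. -17.954333, -47.880333
5. 88.771000, 179.356556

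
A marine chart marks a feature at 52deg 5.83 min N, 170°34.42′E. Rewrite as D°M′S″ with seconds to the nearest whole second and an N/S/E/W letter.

φ: fractional minutes 0.83000 × 60 = 49.80″
λ: 34.42000′ → 34′ and 0.42000 × 60 = 25.20″

52°05′50″ N, 170°34′25″ E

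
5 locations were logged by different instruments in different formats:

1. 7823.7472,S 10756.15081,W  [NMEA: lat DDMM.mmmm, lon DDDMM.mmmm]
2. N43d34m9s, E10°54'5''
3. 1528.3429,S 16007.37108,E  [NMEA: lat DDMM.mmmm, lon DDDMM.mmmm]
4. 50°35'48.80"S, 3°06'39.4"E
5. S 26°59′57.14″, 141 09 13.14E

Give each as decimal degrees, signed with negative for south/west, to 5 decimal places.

Point 1:
  φ: split at 2 digits → 78° and 23.7472′; 78 + 23.7472/60 = 78.395787
  S → negative
  λ: split at 3 digits → 107° and 56.15081′; 107 + 56.15081/60 = 107.935847
  W → negative
Point 2:
  φ: 43 + 34/60 + 9/3600 = 43.569167
  N → positive
  Longitude: 54′ + 5″ = 54.08333′; 10 + 54.08333/60 = 10.901389
  E → positive
Point 3:
  Lat: degrees = first 2 digits = 15, minutes = 28.3429; 15 + 28.3429/60 = 15.472382
  S → negative
  Longitude: degrees = first 3 digits = 160, minutes = 7.37108; 160 + 7.37108/60 = 160.122851
  E ⇒ keep positive
Point 4:
  Lat: 35′ + 48.8″ = 35.81333′; 50 + 35.81333/60 = 50.596889
  S ⇒ negate
  Lon: 6′ + 39.4″ = 6.65667′; 3 + 6.65667/60 = 3.110944
  E → positive
Point 5:
  φ: 26° + 59/60 + 57.14/3600 = 26 + 0.983333 + 0.015872 = 26.999206
  S ⇒ negate
  Lon: 141° + 9/60 + 13.14/3600 = 141 + 0.150000 + 0.003650 = 141.153650
  E ⇒ keep positive

1. -78.39579, -107.93585
2. 43.56917, 10.90139
3. -15.47238, 160.12285
4. -50.59689, 3.11094
5. -26.99921, 141.15365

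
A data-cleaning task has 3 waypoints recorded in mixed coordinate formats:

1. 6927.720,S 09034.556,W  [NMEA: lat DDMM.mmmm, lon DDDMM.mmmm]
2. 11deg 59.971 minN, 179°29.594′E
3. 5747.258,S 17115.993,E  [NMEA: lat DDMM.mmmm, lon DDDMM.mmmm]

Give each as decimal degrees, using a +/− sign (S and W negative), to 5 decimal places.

1. -69.46200, -90.57593
2. 11.99952, 179.49323
3. -57.78763, 171.26655

Point 1:
  Latitude: split at 2 digits → 69° and 27.72′; 69 + 27.72/60 = 69.462000
  S → negative
  Lon: degrees = first 3 digits = 90, minutes = 34.556; 90 + 34.556/60 = 90.575933
  W ⇒ negate
Point 2:
  φ: 11 + 59.971/60 = 11.999517
  N → positive
  Longitude: 29.594′ = 0.493233°; total 179.493233
  E → positive
Point 3:
  Latitude: split at 2 digits → 57° and 47.258′; 57 + 47.258/60 = 57.787633
  S → negative
  λ: degrees = first 3 digits = 171, minutes = 15.993; 171 + 15.993/60 = 171.266550
  E → positive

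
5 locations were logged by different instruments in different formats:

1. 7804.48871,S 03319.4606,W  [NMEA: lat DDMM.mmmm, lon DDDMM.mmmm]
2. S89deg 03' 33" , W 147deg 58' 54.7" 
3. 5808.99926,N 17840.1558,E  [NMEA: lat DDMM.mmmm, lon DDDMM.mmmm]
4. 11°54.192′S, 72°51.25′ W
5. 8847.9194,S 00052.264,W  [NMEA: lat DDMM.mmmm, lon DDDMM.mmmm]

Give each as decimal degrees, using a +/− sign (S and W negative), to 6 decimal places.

Point 1:
  Lat: degrees = first 2 digits = 78, minutes = 4.48871; 78 + 4.48871/60 = 78.0748118
  hemisphere S, so the sign is −
  Longitude: split at 3 digits → 033° and 19.4606′; 33 + 19.4606/60 = 33.3243433
  W → negative
Point 2:
  φ: 89° + 3/60 + 33/3600 = 89 + 0.050000 + 0.009167 = 89.0591667
  S ⇒ negate
  λ: 147 + 58/60 + 54.7/3600 = 147.9818611
  hemisphere W, so the sign is −
Point 3:
  φ: split at 2 digits → 58° and 8.99926′; 58 + 8.99926/60 = 58.1499877
  N → positive
  λ: split at 3 digits → 178° and 40.1558′; 178 + 40.1558/60 = 178.6692633
  E → positive
Point 4:
  φ: 54.192′ = 0.903200°; total 11.9032000
  S → negative
  λ: 51.25′ = 0.854167°; total 72.8541667
  hemisphere W, so the sign is −
Point 5:
  Lat: degrees = first 2 digits = 88, minutes = 47.9194; 88 + 47.9194/60 = 88.7986567
  S ⇒ negate
  Lon: split at 3 digits → 000° and 52.264′; 0 + 52.264/60 = 0.8710667
  W → negative

1. -78.074812, -33.324343
2. -89.059167, -147.981861
3. 58.149988, 178.669263
4. -11.903200, -72.854167
5. -88.798657, -0.871067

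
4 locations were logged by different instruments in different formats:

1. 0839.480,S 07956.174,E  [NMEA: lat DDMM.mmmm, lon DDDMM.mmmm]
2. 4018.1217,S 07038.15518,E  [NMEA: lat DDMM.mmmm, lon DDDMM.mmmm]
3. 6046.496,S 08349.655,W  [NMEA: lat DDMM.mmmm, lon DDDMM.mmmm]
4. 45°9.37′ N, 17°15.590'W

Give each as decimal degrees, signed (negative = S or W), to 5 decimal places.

1. -8.65800, 79.93623
2. -40.30203, 70.63592
3. -60.77493, -83.82758
4. 45.15617, -17.25983

Point 1:
  φ: degrees = first 2 digits = 8, minutes = 39.48; 8 + 39.48/60 = 8.658000
  S → negative
  Longitude: degrees = first 3 digits = 79, minutes = 56.174; 79 + 56.174/60 = 79.936233
  E → positive
Point 2:
  Latitude: degrees = first 2 digits = 40, minutes = 18.1217; 40 + 18.1217/60 = 40.302028
  S → negative
  Longitude: degrees = first 3 digits = 70, minutes = 38.15518; 70 + 38.15518/60 = 70.635920
  E ⇒ keep positive
Point 3:
  φ: split at 2 digits → 60° and 46.496′; 60 + 46.496/60 = 60.774933
  S ⇒ negate
  λ: degrees = first 3 digits = 83, minutes = 49.655; 83 + 49.655/60 = 83.827583
  W ⇒ negate
Point 4:
  φ: 9.37′ = 0.156167°; total 45.156167
  N → positive
  Longitude: 17 + 15.59/60 = 17.259833
  W → negative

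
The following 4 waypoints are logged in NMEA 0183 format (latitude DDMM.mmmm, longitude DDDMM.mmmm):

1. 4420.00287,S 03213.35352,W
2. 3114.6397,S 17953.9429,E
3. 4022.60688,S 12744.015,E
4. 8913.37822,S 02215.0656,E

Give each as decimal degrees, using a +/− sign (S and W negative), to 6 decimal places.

Point 1:
  Lat: split at 2 digits → 44° and 20.00287′; 44 + 20.00287/60 = 44.3333812
  hemisphere S, so the sign is −
  λ: split at 3 digits → 032° and 13.35352′; 32 + 13.35352/60 = 32.2225587
  W → negative
Point 2:
  Latitude: degrees = first 2 digits = 31, minutes = 14.6397; 31 + 14.6397/60 = 31.2439950
  hemisphere S, so the sign is −
  λ: degrees = first 3 digits = 179, minutes = 53.9429; 179 + 53.9429/60 = 179.8990483
  E → positive
Point 3:
  Latitude: degrees = first 2 digits = 40, minutes = 22.60688; 40 + 22.60688/60 = 40.3767813
  hemisphere S, so the sign is −
  Lon: degrees = first 3 digits = 127, minutes = 44.015; 127 + 44.015/60 = 127.7335833
  E ⇒ keep positive
Point 4:
  φ: split at 2 digits → 89° and 13.37822′; 89 + 13.37822/60 = 89.2229703
  hemisphere S, so the sign is −
  λ: degrees = first 3 digits = 22, minutes = 15.0656; 22 + 15.0656/60 = 22.2510933
  E → positive

1. -44.333381, -32.222559
2. -31.243995, 179.899048
3. -40.376781, 127.733583
4. -89.222970, 22.251093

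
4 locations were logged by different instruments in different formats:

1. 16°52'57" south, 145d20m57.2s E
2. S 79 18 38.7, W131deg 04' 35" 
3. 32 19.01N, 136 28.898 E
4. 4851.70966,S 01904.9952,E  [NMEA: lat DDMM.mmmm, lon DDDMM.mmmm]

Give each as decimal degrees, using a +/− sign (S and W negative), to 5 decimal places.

Point 1:
  Lat: 52′ + 57″ = 52.95000′; 16 + 52.95000/60 = 16.882500
  S → negative
  λ: 145 + 20/60 + 57.2/3600 = 145.349222
  E → positive
Point 2:
  Lat: 79 + 18/60 + 38.7/3600 = 79.310750
  S → negative
  λ: 131° + 4/60 + 35/3600 = 131 + 0.066667 + 0.009722 = 131.076389
  W → negative
Point 3:
  Lat: 19.01′ = 0.316833°; total 32.316833
  N ⇒ keep positive
  λ: 28.898′ = 0.481633°; total 136.481633
  E ⇒ keep positive
Point 4:
  φ: split at 2 digits → 48° and 51.70966′; 48 + 51.70966/60 = 48.861828
  S → negative
  Lon: split at 3 digits → 019° and 4.9952′; 19 + 4.9952/60 = 19.083253
  E ⇒ keep positive

1. -16.88250, 145.34922
2. -79.31075, -131.07639
3. 32.31683, 136.48163
4. -48.86183, 19.08325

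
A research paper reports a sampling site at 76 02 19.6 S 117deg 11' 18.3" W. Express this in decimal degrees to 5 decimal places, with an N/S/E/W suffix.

76.03878° S, 117.18842° W

Latitude: 2′ + 19.6″ = 2.32667′; 76 + 2.32667/60 = 76.038778
Lon: 117 + 11/60 + 18.3/3600 = 117.188417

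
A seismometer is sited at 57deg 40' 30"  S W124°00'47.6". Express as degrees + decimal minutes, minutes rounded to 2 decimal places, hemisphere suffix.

Latitude: seconds/60 = 0.50000; minutes = 40 + 0.50000 = 40.5000
λ: seconds/60 = 0.79333; minutes = 0 + 0.79333 = 0.7933

57° 40.50′ S, 124° 0.79′ W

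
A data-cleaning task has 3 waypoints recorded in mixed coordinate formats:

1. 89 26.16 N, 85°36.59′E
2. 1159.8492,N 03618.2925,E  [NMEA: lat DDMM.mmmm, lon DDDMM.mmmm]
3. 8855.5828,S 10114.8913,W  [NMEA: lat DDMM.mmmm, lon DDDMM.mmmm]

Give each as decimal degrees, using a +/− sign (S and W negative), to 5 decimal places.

1. 89.43600, 85.60983
2. 11.99749, 36.30488
3. -88.92638, -101.24819

Point 1:
  φ: 89 + 26.16/60 = 89.436000
  N ⇒ keep positive
  λ: 36.59′ = 0.609833°; total 85.609833
  E → positive
Point 2:
  φ: split at 2 digits → 11° and 59.8492′; 11 + 59.8492/60 = 11.997487
  N ⇒ keep positive
  Longitude: degrees = first 3 digits = 36, minutes = 18.2925; 36 + 18.2925/60 = 36.304875
  E ⇒ keep positive
Point 3:
  Lat: split at 2 digits → 88° and 55.5828′; 88 + 55.5828/60 = 88.926380
  hemisphere S, so the sign is −
  λ: split at 3 digits → 101° and 14.8913′; 101 + 14.8913/60 = 101.248188
  W → negative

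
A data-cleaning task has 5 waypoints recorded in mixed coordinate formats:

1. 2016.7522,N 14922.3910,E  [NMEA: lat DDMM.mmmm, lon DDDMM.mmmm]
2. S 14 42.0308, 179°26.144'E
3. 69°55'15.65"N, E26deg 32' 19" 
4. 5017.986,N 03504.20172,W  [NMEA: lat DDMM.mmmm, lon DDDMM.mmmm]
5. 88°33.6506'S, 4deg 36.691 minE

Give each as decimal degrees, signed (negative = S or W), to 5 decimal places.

1. 20.27920, 149.37318
2. -14.70051, 179.43573
3. 69.92101, 26.53861
4. 50.29977, -35.07003
5. -88.56084, 4.61152

Point 1:
  Latitude: degrees = first 2 digits = 20, minutes = 16.7522; 20 + 16.7522/60 = 20.279203
  N ⇒ keep positive
  Lon: split at 3 digits → 149° and 22.391′; 149 + 22.391/60 = 149.373183
  E → positive
Point 2:
  Lat: 42.0308′ = 0.700513°; total 14.700513
  S ⇒ negate
  Longitude: 26.144′ = 0.435733°; total 179.435733
  E ⇒ keep positive
Point 3:
  φ: 55′ + 15.65″ = 55.26083′; 69 + 55.26083/60 = 69.921014
  N → positive
  λ: 26 + 32/60 + 19/3600 = 26.538611
  E → positive
Point 4:
  Lat: split at 2 digits → 50° and 17.986′; 50 + 17.986/60 = 50.299767
  N → positive
  Longitude: degrees = first 3 digits = 35, minutes = 4.20172; 35 + 4.20172/60 = 35.070029
  W → negative
Point 5:
  Latitude: 33.6506′ = 0.560843°; total 88.560843
  S → negative
  λ: 4 + 36.691/60 = 4.611517
  E ⇒ keep positive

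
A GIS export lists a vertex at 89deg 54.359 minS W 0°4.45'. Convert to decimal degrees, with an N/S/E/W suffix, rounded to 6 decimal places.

Latitude: 54.359′ = 0.905983°; total 89.9059833
λ: 0 + 4.45/60 = 0.0741667

89.905983° S, 0.074167° W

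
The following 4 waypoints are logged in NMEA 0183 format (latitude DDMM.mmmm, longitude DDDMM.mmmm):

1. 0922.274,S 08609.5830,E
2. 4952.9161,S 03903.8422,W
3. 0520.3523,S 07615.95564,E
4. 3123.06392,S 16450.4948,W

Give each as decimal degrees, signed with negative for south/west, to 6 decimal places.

Point 1:
  Lat: degrees = first 2 digits = 9, minutes = 22.274; 9 + 22.274/60 = 9.3712333
  S ⇒ negate
  λ: split at 3 digits → 086° and 9.583′; 86 + 9.583/60 = 86.1597167
  E ⇒ keep positive
Point 2:
  Latitude: split at 2 digits → 49° and 52.9161′; 49 + 52.9161/60 = 49.8819350
  S ⇒ negate
  Longitude: split at 3 digits → 039° and 3.8422′; 39 + 3.8422/60 = 39.0640367
  W ⇒ negate
Point 3:
  Latitude: split at 2 digits → 05° and 20.3523′; 5 + 20.3523/60 = 5.3392050
  S → negative
  λ: degrees = first 3 digits = 76, minutes = 15.95564; 76 + 15.95564/60 = 76.2659273
  E ⇒ keep positive
Point 4:
  φ: degrees = first 2 digits = 31, minutes = 23.06392; 31 + 23.06392/60 = 31.3843987
  S → negative
  λ: degrees = first 3 digits = 164, minutes = 50.4948; 164 + 50.4948/60 = 164.8415800
  W → negative

1. -9.371233, 86.159717
2. -49.881935, -39.064037
3. -5.339205, 76.265927
4. -31.384399, -164.841580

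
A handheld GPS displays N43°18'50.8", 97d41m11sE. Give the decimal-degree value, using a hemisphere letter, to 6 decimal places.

Lat: 18′ + 50.8″ = 18.84667′; 43 + 18.84667/60 = 43.3141111
λ: 41′ + 11″ = 41.18333′; 97 + 41.18333/60 = 97.6863889

43.314111° N, 97.686389° E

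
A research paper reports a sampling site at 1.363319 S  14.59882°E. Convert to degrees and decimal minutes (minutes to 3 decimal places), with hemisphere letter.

1° 21.799′ S, 14° 35.929′ E

Lat: 1° + 0.363319 × 60 = 1° 21.79914′
λ: fractional part 0.598820 → 35.92920 minutes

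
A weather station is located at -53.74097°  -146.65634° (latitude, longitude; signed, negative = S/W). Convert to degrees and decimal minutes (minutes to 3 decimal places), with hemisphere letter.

53° 44.458′ S, 146° 39.380′ W

Latitude is negative → S; |value| = 53.740970
φ: minutes = (53.740970 − 53) × 60 = 44.45820
Longitude is negative → W; |value| = 146.656340
λ: minutes = (146.656340 − 146) × 60 = 39.38040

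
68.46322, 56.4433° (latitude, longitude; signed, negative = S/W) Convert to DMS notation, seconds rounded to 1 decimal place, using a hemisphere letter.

Lat: 0.463220° → 27.79320′; 0.79320 × 60 = 47.592″
Longitude: 0.443300 × 60 = 26.59800′ → 26′, remainder × 60 = 35.880″

68°27′47.6″ N, 56°26′35.9″ E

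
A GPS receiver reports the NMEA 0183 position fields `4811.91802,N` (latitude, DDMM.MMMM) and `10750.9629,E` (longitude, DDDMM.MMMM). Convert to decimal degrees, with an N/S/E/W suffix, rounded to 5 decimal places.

48.19863° N, 107.84938° E

Lat: split at 2 digits → 48° and 11.91802′; 48 + 11.91802/60 = 48.198634
Longitude: split at 3 digits → 107° and 50.9629′; 107 + 50.9629/60 = 107.849382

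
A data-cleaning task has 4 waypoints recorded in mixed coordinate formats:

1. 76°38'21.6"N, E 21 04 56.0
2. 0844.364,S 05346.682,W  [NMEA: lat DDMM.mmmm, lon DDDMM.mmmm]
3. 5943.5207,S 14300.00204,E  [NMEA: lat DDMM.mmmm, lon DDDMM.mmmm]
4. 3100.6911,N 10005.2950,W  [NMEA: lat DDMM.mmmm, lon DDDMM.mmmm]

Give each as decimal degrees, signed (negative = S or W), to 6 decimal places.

1. 76.639333, 21.082222
2. -8.739400, -53.778033
3. -59.725345, 143.000034
4. 31.011518, -100.088250

Point 1:
  φ: 38′ + 21.6″ = 38.36000′; 76 + 38.36000/60 = 76.6393333
  N → positive
  Longitude: 21° + 4/60 + 56/3600 = 21 + 0.066667 + 0.015556 = 21.0822222
  E ⇒ keep positive
Point 2:
  φ: split at 2 digits → 08° and 44.364′; 8 + 44.364/60 = 8.7394000
  S → negative
  Lon: split at 3 digits → 053° and 46.682′; 53 + 46.682/60 = 53.7780333
  hemisphere W, so the sign is −
Point 3:
  φ: degrees = first 2 digits = 59, minutes = 43.5207; 59 + 43.5207/60 = 59.7253450
  hemisphere S, so the sign is −
  λ: split at 3 digits → 143° and 0.00204′; 143 + 0.00204/60 = 143.0000340
  E ⇒ keep positive
Point 4:
  Lat: degrees = first 2 digits = 31, minutes = 0.6911; 31 + 0.6911/60 = 31.0115183
  N ⇒ keep positive
  Longitude: degrees = first 3 digits = 100, minutes = 5.295; 100 + 5.295/60 = 100.0882500
  W → negative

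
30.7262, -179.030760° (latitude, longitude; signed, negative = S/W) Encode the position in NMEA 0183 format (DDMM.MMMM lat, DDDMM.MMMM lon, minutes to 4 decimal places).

φ: minutes = (30.726200 − 30) × 60 = 43.572000
Longitude is negative → W; |value| = 179.030760
λ: minutes = (179.030760 − 179) × 60 = 1.845600

3043.5720,N / 17901.8456,W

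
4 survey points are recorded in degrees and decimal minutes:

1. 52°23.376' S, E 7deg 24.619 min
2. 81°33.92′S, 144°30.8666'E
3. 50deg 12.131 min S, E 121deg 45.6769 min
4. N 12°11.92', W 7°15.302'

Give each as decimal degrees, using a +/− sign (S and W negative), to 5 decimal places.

1. -52.38960, 7.41032
2. -81.56533, 144.51444
3. -50.20218, 121.76128
4. 12.19867, -7.25503

Point 1:
  Lat: 23.376′ = 0.389600°; total 52.389600
  hemisphere S, so the sign is −
  Lon: 7 + 24.619/60 = 7.410317
  E → positive
Point 2:
  Latitude: 81 + 33.92/60 = 81.565333
  S ⇒ negate
  λ: 144 + 30.8666/60 = 144.514443
  E → positive
Point 3:
  Lat: 12.131′ = 0.202183°; total 50.202183
  hemisphere S, so the sign is −
  Lon: 45.6769′ = 0.761282°; total 121.761282
  E ⇒ keep positive
Point 4:
  φ: 12 + 11.92/60 = 12.198667
  N → positive
  Lon: 15.302′ = 0.255033°; total 7.255033
  hemisphere W, so the sign is −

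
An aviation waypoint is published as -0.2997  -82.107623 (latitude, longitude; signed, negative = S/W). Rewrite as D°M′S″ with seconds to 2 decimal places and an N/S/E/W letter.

Latitude is negative → S; |value| = 0.299700
φ: 0.299700° → 17.98200′; 0.98200 × 60 = 58.9200″
Longitude is negative → W; |value| = 82.107623
λ: 0.107623° → 6.45738′; 0.45738 × 60 = 27.4428″

0°17′58.92″ S, 82°06′27.44″ W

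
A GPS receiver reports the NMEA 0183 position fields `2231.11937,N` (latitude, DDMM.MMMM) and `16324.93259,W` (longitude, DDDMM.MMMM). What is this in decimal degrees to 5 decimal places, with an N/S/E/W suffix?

Latitude: degrees = first 2 digits = 22, minutes = 31.11937; 22 + 31.11937/60 = 22.518656
Lon: split at 3 digits → 163° and 24.93259′; 163 + 24.93259/60 = 163.415543

22.51866° N, 163.41554° W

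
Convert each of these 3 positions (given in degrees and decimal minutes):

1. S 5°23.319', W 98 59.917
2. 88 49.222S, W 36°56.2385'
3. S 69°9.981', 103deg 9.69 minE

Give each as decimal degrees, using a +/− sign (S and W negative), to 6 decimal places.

Point 1:
  Lat: 23.319′ = 0.388650°; total 5.3886500
  S → negative
  λ: 59.917′ = 0.998617°; total 98.9986167
  W → negative
Point 2:
  Lat: 88 + 49.222/60 = 88.8203667
  hemisphere S, so the sign is −
  Lon: 56.2385′ = 0.937308°; total 36.9373083
  W → negative
Point 3:
  Lat: 9.981′ = 0.166350°; total 69.1663500
  hemisphere S, so the sign is −
  Longitude: 9.69′ = 0.161500°; total 103.1615000
  E ⇒ keep positive

1. -5.388650, -98.998617
2. -88.820367, -36.937308
3. -69.166350, 103.161500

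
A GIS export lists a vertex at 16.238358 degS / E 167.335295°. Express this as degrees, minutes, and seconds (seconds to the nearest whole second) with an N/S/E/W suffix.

φ: whole degrees 16; 14.30148′ → 14′ and 18.09″
Longitude: 0.335295° → 20.11770′; 0.11770 × 60 = 7.06″

16°14′18″ S, 167°20′7″ E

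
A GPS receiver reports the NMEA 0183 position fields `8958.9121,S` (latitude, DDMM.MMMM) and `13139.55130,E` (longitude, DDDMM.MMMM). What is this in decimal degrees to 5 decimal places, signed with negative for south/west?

φ: split at 2 digits → 89° and 58.9121′; 89 + 58.9121/60 = 89.981868
S ⇒ negate
λ: degrees = first 3 digits = 131, minutes = 39.5513; 131 + 39.5513/60 = 131.659188
E ⇒ keep positive

-89.98187, 131.65919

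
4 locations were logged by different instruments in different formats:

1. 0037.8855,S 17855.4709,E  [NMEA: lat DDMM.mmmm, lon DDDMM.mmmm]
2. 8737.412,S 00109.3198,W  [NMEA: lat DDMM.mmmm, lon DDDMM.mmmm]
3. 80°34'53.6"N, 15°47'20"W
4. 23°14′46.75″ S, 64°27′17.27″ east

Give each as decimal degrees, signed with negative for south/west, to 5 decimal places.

Point 1:
  Lat: split at 2 digits → 00° and 37.8855′; 0 + 37.8855/60 = 0.631425
  hemisphere S, so the sign is −
  Lon: split at 3 digits → 178° and 55.4709′; 178 + 55.4709/60 = 178.924515
  E ⇒ keep positive
Point 2:
  φ: split at 2 digits → 87° and 37.412′; 87 + 37.412/60 = 87.623533
  S → negative
  Lon: degrees = first 3 digits = 1, minutes = 9.3198; 1 + 9.3198/60 = 1.155330
  W → negative
Point 3:
  Lat: 80° + 34/60 + 53.6/3600 = 80 + 0.566667 + 0.014889 = 80.581556
  N ⇒ keep positive
  Lon: 47′ + 20″ = 47.33333′; 15 + 47.33333/60 = 15.788889
  W → negative
Point 4:
  Lat: 14′ + 46.75″ = 14.77917′; 23 + 14.77917/60 = 23.246319
  S ⇒ negate
  λ: 27′ + 17.27″ = 27.28783′; 64 + 27.28783/60 = 64.454797
  E ⇒ keep positive

1. -0.63143, 178.92452
2. -87.62353, -1.15533
3. 80.58156, -15.78889
4. -23.24632, 64.45480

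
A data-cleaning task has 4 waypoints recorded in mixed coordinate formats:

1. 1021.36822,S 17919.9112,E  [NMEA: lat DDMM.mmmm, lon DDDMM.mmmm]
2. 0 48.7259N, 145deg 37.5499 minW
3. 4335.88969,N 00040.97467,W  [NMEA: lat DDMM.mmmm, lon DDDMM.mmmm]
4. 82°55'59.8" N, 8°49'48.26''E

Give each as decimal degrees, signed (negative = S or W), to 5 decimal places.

1. -10.35614, 179.33185
2. 0.81210, -145.62583
3. 43.59816, -0.68291
4. 82.93328, 8.83007

Point 1:
  Lat: degrees = first 2 digits = 10, minutes = 21.36822; 10 + 21.36822/60 = 10.356137
  S → negative
  Lon: split at 3 digits → 179° and 19.9112′; 179 + 19.9112/60 = 179.331853
  E → positive
Point 2:
  Lat: 0 + 48.7259/60 = 0.812098
  N ⇒ keep positive
  Longitude: 37.5499′ = 0.625832°; total 145.625832
  W → negative
Point 3:
  φ: degrees = first 2 digits = 43, minutes = 35.88969; 43 + 35.88969/60 = 43.598162
  N ⇒ keep positive
  λ: split at 3 digits → 000° and 40.97467′; 0 + 40.97467/60 = 0.682911
  hemisphere W, so the sign is −
Point 4:
  Latitude: 82 + 55/60 + 59.8/3600 = 82.933278
  N ⇒ keep positive
  λ: 8 + 49/60 + 48.26/3600 = 8.830072
  E → positive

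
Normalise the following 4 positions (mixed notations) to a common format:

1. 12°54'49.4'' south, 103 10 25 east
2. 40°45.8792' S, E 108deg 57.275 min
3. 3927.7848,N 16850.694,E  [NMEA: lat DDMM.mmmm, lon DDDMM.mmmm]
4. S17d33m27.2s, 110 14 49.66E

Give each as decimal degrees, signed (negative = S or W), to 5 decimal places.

Point 1:
  φ: 12 + 54/60 + 49.4/3600 = 12.913722
  S → negative
  Lon: 103° + 10/60 + 25/3600 = 103 + 0.166667 + 0.006944 = 103.173611
  E → positive
Point 2:
  φ: 40 + 45.8792/60 = 40.764653
  hemisphere S, so the sign is −
  Lon: 108 + 57.275/60 = 108.954583
  E → positive
Point 3:
  Lat: split at 2 digits → 39° and 27.7848′; 39 + 27.7848/60 = 39.463080
  N → positive
  Lon: degrees = first 3 digits = 168, minutes = 50.694; 168 + 50.694/60 = 168.844900
  E ⇒ keep positive
Point 4:
  φ: 17° + 33/60 + 27.2/3600 = 17 + 0.550000 + 0.007556 = 17.557556
  S → negative
  Longitude: 110° + 14/60 + 49.66/3600 = 110 + 0.233333 + 0.013794 = 110.247128
  E ⇒ keep positive

1. -12.91372, 103.17361
2. -40.76465, 108.95458
3. 39.46308, 168.84490
4. -17.55756, 110.24713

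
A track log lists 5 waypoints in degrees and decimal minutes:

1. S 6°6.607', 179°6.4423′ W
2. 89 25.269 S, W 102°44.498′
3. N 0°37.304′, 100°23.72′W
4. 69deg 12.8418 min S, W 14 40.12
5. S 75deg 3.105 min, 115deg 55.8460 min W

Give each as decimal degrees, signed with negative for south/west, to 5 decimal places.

Point 1:
  Latitude: 6.607′ = 0.110117°; total 6.110117
  S → negative
  Lon: 179 + 6.4423/60 = 179.107372
  W ⇒ negate
Point 2:
  Lat: 89 + 25.269/60 = 89.421150
  hemisphere S, so the sign is −
  Lon: 102 + 44.498/60 = 102.741633
  W ⇒ negate
Point 3:
  φ: 0 + 37.304/60 = 0.621733
  N ⇒ keep positive
  λ: 23.72′ = 0.395333°; total 100.395333
  W ⇒ negate
Point 4:
  Lat: 69 + 12.8418/60 = 69.214030
  hemisphere S, so the sign is −
  Lon: 40.12′ = 0.668667°; total 14.668667
  W → negative
Point 5:
  Lat: 75 + 3.105/60 = 75.051750
  S → negative
  λ: 115 + 55.846/60 = 115.930767
  W → negative

1. -6.11012, -179.10737
2. -89.42115, -102.74163
3. 0.62173, -100.39533
4. -69.21403, -14.66867
5. -75.05175, -115.93077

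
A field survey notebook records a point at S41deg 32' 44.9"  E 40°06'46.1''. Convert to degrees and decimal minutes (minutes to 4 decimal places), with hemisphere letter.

41° 32.7483′ S, 40° 6.7683′ E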